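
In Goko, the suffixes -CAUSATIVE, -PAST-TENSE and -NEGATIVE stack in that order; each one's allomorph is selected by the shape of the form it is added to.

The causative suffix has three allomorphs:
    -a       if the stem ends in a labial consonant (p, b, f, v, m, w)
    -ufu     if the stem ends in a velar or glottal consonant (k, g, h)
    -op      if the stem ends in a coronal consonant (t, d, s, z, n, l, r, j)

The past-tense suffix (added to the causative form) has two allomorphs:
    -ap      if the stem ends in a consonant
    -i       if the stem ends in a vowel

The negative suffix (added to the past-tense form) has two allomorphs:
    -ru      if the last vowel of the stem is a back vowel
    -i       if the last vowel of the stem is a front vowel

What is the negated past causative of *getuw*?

getuwaii

The final consonant of *getuw* is /w/, which is labial, so the causative suffix is -a, giving *getuwa*.
The causative form *getuwa* — final sound /a/ (a vowel) → -i → *getuwai*.
Since the last vowel of the past-tense form *getuwai* is /i/ (a front vowel), it takes -i, giving *getuwaii*.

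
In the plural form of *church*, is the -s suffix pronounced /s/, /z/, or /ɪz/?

The stem *church* ends in a sibilant (/s, z, ʃ, ʒ, tʃ, dʒ/).
The plural suffix surfaces as /ɪz/ after sibilants, /s/ after other voiceless consonants, and /z/ after other voiced sounds.
So the plural -s on *church* is pronounced /ɪz/.

/ɪz/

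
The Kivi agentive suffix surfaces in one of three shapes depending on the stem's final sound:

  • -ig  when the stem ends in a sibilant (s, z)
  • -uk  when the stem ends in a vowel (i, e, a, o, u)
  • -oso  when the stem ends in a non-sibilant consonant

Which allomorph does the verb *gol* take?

The final sound of *gol* is /l/, which is a non-sibilant consonant, so the suffix is -oso.

-oso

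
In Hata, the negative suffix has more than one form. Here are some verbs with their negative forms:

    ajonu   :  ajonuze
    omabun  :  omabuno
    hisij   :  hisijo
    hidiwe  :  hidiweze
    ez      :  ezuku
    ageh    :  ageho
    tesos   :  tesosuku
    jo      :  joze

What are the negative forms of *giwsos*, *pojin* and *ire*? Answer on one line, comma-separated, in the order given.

giwsosuku, pojino, ireze

Looking at the final sound of each stem: -uku when the stem ends in a sibilant (*ez*, *tesos*); -o when the stem ends in a non-sibilant consonant (*omabun*, *hisij*, *ageh*); -ze when the stem ends in a vowel (*ajonu*, *hidiwe*, *jo*).
The final sound of *giwsos* is /s/, which is a sibilant, so the suffix is -uku, giving *giwsosuku*.
*pojin*: final sound = /n/, a non-sibilant consonant → -o → *pojino*.
Since the final sound of *ire* is /e/ (a vowel), it takes -ze, giving *ireze*.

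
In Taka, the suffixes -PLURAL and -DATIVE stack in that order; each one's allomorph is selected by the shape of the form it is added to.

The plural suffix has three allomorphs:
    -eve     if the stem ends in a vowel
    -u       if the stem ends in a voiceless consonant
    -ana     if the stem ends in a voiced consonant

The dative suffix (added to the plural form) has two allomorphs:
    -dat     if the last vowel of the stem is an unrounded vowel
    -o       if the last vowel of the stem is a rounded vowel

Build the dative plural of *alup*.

alupuo

Since the final sound of *alup* is /p/ (a voiceless consonant), it takes -u, giving *alupu*.
The last vowel of the plural form *alupu* is /u/, which is a rounded vowel, so the dative suffix is -o, giving *alupuo*.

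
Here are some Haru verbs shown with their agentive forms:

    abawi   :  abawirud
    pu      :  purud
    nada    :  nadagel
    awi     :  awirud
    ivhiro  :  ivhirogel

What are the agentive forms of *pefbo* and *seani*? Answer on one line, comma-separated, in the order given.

pefbogel, seanirud

The alternation tracks the last vowel of the stem — -rud when the last vowel of the stem is a high vowel (*abawi*, *pu*, *awi*); -gel when the last vowel of the stem is a non-high vowel (*nada*, *ivhiro*).
Since the last vowel of *pefbo* is /o/ (a non-high vowel), it takes -gel, giving *pefbogel*.
*seani*: last vowel = /i/, a high vowel → -rud → *seanirud*.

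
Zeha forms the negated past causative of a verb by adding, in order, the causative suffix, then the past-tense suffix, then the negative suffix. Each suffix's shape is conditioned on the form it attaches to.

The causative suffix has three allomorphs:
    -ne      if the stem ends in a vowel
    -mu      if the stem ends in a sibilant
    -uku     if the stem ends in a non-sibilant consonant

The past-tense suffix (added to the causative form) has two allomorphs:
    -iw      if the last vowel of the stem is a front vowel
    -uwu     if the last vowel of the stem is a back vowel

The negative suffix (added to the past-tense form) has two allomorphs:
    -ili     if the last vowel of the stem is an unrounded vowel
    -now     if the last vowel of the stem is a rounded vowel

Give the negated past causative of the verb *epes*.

Since the final sound of *epes* is /s/ (a sibilant), it takes -mu, giving *epesmu*.
The last vowel of the causative form *epesmu* is /u/, which is a back vowel, so the past-tense suffix is -uwu, giving *epesmuuwu*.
The past-tense form *epesmuuwu*: last vowel = /u/, a rounded vowel → -now → *epesmuuwunow*.

epesmuuwunow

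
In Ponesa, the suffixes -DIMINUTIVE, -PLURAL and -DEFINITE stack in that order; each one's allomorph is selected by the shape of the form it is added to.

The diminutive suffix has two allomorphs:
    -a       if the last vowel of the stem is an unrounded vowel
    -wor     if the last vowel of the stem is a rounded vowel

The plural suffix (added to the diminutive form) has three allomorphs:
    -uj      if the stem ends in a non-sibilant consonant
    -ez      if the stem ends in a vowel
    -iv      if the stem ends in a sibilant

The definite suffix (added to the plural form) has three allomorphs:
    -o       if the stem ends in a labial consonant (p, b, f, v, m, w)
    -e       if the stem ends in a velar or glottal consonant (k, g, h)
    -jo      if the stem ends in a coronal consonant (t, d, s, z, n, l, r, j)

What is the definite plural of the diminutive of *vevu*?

vevuworujjo

The last vowel of *vevu* is /u/, which is a rounded vowel, so the diminutive suffix is -wor, giving *vevuwor*.
The diminutive form *vevuwor* — final sound /r/ (a non-sibilant consonant) → -uj → *vevuworuj*.
Since the final consonant of the plural form *vevuworuj* is /j/ (coronal), it takes -jo, giving *vevuworujjo*.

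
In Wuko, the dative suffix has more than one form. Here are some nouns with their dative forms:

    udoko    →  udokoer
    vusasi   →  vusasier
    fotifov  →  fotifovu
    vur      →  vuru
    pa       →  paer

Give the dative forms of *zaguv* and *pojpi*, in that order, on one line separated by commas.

The pattern is consonant vs. vowel: -u when the stem ends in a consonant (*fotifov*, *vur*); -er when the stem ends in a vowel (*udoko*, *vusasi*, *pa*).
Since the final sound of *zaguv* is /v/ (a consonant), it takes -u, giving *zaguvu*.
The final sound of *pojpi* is /i/, which is a vowel, so the suffix is -er, giving *pojpier*.

zaguvu, pojpier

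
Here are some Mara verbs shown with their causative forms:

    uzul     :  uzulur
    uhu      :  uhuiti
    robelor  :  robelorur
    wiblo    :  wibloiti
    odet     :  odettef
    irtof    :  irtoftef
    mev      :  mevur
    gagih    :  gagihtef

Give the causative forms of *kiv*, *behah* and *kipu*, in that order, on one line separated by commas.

The pattern is voicing of the final sound: -tef when the stem ends in a voiceless consonant (*odet*, *irtof*, *gagih*); -ur when the stem ends in a voiced consonant (*uzul*, *robelor*, *mev*); -iti when the stem ends in a vowel (*uhu*, *wiblo*).
The final sound of *kiv* is /v/, which is a voiced consonant, so the suffix is -ur, giving *kivur*.
Since the final sound of *behah* is /h/ (a voiceless consonant), it takes -tef, giving *behahtef*.
Since the final sound of *kipu* is /u/ (a vowel), it takes -iti, giving *kipuiti*.

kivur, behahtef, kipuiti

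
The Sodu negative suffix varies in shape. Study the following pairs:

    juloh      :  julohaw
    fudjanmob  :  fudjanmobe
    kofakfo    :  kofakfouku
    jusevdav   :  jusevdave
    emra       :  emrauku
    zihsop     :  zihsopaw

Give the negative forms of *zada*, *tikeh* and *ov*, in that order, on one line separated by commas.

zadauku, tikehaw, ove

The suffix is conditioned by the final sound: -aw when the stem ends in a voiceless consonant (*juloh*, *zihsop*); -e when the stem ends in a voiced consonant (*fudjanmob*, *jusevdav*); -uku when the stem ends in a vowel (*kofakfo*, *emra*).
Since the final sound of *zada* is /a/ (a vowel), it takes -uku, giving *zadauku*.
*tikeh* — final sound /h/ (a voiceless consonant) → -aw → *tikehaw*.
Since the final sound of *ov* is /v/ (a voiced consonant), it takes -e, giving *ove*.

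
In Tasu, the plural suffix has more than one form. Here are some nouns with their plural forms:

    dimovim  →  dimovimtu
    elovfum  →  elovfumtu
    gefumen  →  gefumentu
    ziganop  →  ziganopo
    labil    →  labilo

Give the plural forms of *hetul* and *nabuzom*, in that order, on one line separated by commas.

hetulo, nabuzomtu

Looking at the final consonant of each stem: -tu when the stem ends in a nasal (*dimovim*, *elovfum*, *gefumen*); -o when the stem ends in a non-nasal consonant (*ziganop*, *labil*).
Since the final consonant of *hetul* is /l/ (non-nasal), it takes -o, giving *hetulo*.
*nabuzom* — final consonant /m/ (a nasal) → -tu → *nabuzomtu*.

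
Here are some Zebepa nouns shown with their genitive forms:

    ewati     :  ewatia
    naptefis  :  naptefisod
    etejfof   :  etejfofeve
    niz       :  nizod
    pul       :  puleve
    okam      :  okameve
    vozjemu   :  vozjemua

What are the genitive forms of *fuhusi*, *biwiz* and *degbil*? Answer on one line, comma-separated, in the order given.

fuhusia, biwizod, degbileve

The pattern is sibilance of the final sound: -od when the stem ends in a sibilant (*naptefis*, *niz*); -eve when the stem ends in a non-sibilant consonant (*etejfof*, *pul*, *okam*); -a when the stem ends in a vowel (*ewati*, *vozjemu*).
The final sound of *fuhusi* is /i/, which is a vowel, so the suffix is -a, giving *fuhusia*.
*biwiz* — final sound /z/ (a sibilant) → -od → *biwizod*.
The final sound of *degbil* is /l/, which is a non-sibilant consonant, so the suffix is -eve, giving *degbileve*.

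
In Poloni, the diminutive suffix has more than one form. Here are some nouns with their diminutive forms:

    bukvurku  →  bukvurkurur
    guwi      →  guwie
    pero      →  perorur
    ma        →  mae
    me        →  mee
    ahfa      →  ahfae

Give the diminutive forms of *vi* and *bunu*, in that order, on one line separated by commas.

The suffix is conditioned by the last vowel: -rur when the last vowel of the stem is a rounded vowel (*bukvurku*, *pero*); -e when the last vowel of the stem is an unrounded vowel (*guwi*, *ma*, *me*, *ahfa*).
*vi* — last vowel /i/ (an unrounded vowel) → -e → *vie*.
Since the last vowel of *bunu* is /u/ (a rounded vowel), it takes -rur, giving *bunurur*.

vie, bunurur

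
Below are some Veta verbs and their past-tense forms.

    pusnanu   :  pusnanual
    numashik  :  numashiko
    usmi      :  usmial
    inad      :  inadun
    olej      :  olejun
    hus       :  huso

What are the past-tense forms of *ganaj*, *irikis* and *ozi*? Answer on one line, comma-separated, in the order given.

The suffix is conditioned by the final sound: -o when the stem ends in a voiceless consonant (*numashik*, *hus*); -un when the stem ends in a voiced consonant (*inad*, *olej*); -al when the stem ends in a vowel (*pusnanu*, *usmi*).
*ganaj* — final sound /j/ (a voiced consonant) → -un → *ganajun*.
*irikis* — final sound /s/ (a voiceless consonant) → -o → *irikiso*.
*ozi*: final sound = /i/, a vowel → -al → *ozial*.

ganajun, irikiso, ozial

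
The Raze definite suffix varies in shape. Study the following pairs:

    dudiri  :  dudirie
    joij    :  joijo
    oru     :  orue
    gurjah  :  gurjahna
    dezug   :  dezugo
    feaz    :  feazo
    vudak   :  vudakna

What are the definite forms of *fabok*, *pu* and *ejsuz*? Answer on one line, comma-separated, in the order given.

The pattern is voicing of the final sound: -na when the stem ends in a voiceless consonant (*gurjah*, *vudak*); -o when the stem ends in a voiced consonant (*joij*, *dezug*, *feaz*); -e when the stem ends in a vowel (*dudiri*, *oru*).
*fabok*: final sound = /k/, a voiceless consonant → -na → *fabokna*.
Since the final sound of *pu* is /u/ (a vowel), it takes -e, giving *pue*.
*ejsuz*: final sound = /z/, a voiced consonant → -o → *ejsuzo*.

fabokna, pue, ejsuzo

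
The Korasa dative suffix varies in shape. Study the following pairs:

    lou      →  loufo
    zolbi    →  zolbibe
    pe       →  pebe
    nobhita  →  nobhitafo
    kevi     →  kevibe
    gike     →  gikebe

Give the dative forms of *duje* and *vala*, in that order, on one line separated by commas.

The pattern is front/back vowel harmony: -be when the last vowel of the stem is a front vowel (*zolbi*, *pe*, *kevi*, *gike*); -fo when the last vowel of the stem is a back vowel (*lou*, *nobhita*).
Since the last vowel of *duje* is /e/ (a front vowel), it takes -be, giving *dujebe*.
*vala* — last vowel /a/ (a back vowel) → -fo → *valafo*.

dujebe, valafo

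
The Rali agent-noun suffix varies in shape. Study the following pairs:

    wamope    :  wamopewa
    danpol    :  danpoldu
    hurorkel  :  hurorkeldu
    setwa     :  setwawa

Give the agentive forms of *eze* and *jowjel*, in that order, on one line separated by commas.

ezewa, jowjeldu

The suffix is conditioned by the final sound: -du when the stem ends in a consonant (*danpol*, *hurorkel*); -wa when the stem ends in a vowel (*wamope*, *setwa*).
The final sound of *eze* is /e/, which is a vowel, so the suffix is -wa, giving *ezewa*.
*jowjel* — final sound /l/ (a consonant) → -du → *jowjeldu*.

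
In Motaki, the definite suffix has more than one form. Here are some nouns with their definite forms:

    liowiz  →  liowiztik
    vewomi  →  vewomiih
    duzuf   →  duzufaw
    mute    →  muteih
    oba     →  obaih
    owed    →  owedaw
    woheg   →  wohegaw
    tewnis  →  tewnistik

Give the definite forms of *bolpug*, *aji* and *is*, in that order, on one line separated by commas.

bolpugaw, ajiih, istik

The suffix is conditioned by the final sound: -tik when the stem ends in a sibilant (*liowiz*, *tewnis*); -aw when the stem ends in a non-sibilant consonant (*duzuf*, *owed*, *woheg*); -ih when the stem ends in a vowel (*vewomi*, *mute*, *oba*).
The final sound of *bolpug* is /g/, which is a non-sibilant consonant, so the suffix is -aw, giving *bolpugaw*.
*aji*: final sound = /i/, a vowel → -ih → *ajiih*.
The final sound of *is* is /s/, which is a sibilant, so the suffix is -tik, giving *istik*.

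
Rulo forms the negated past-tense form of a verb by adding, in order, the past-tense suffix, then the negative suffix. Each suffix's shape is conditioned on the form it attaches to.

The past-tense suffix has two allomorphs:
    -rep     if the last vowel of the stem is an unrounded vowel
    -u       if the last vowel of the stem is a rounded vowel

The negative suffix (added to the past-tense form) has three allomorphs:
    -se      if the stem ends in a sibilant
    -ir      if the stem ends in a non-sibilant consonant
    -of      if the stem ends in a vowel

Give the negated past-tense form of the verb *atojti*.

atojtirepir

*atojti*: last vowel = /i/, an unrounded vowel → -rep → *atojtirep*.
The past-tense form *atojtirep*: final sound = /p/, a non-sibilant consonant → -ir → *atojtirepir*.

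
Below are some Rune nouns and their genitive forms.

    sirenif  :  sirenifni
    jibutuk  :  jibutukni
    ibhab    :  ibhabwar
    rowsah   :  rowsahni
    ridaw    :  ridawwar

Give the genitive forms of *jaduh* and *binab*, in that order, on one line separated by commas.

jaduhni, binabwar

Looking at the final consonant of each stem: -ni when the stem ends in a voiceless consonant (*sirenif*, *jibutuk*, *rowsah*); -war when the stem ends in a voiced consonant (*ibhab*, *ridaw*).
The final consonant of *jaduh* is /h/, which is voiceless, so the suffix is -ni, giving *jaduhni*.
*binab* — final consonant /b/ (voiced) → -war → *binabwar*.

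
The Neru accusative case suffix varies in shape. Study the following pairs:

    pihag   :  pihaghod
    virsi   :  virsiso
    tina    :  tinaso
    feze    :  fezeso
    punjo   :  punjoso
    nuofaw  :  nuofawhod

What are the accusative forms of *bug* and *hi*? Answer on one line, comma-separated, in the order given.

bughod, hiso

The suffix is conditioned by the final sound: -hod when the stem ends in a consonant (*pihag*, *nuofaw*); -so when the stem ends in a vowel (*virsi*, *tina*, *feze*, *punjo*).
Since the final sound of *bug* is /g/ (a consonant), it takes -hod, giving *bughod*.
The final sound of *hi* is /i/, which is a vowel, so the suffix is -so, giving *hiso*.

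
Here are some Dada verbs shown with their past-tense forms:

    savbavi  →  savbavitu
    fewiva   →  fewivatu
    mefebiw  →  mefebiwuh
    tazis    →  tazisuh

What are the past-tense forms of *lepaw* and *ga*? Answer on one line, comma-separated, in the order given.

lepawuh, gatu

Looking at the final sound of each stem: -uh when the stem ends in a consonant (*mefebiw*, *tazis*); -tu when the stem ends in a vowel (*savbavi*, *fewiva*).
*lepaw*: final sound = /w/, a consonant → -uh → *lepawuh*.
Since the final sound of *ga* is /a/ (a vowel), it takes -tu, giving *gatu*.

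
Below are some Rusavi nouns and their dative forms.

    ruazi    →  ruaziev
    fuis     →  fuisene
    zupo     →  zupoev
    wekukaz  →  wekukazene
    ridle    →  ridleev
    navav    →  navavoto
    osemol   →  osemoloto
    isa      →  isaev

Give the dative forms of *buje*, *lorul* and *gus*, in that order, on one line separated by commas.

The pattern is sibilance of the final sound: -ene when the stem ends in a sibilant (*fuis*, *wekukaz*); -oto when the stem ends in a non-sibilant consonant (*navav*, *osemol*); -ev when the stem ends in a vowel (*ruazi*, *zupo*, *ridle*, *isa*).
Since the final sound of *buje* is /e/ (a vowel), it takes -ev, giving *bujeev*.
The final sound of *lorul* is /l/, which is a non-sibilant consonant, so the suffix is -oto, giving *loruloto*.
*gus*: final sound = /s/, a sibilant → -ene → *gusene*.

bujeev, loruloto, gusene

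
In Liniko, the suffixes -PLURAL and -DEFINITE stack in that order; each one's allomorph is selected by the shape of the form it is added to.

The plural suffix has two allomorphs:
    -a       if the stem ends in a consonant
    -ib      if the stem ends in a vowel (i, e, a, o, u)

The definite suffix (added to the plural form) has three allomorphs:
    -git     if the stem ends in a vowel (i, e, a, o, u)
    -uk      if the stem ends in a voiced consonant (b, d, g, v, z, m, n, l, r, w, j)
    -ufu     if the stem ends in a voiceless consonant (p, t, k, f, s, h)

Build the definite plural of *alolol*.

alololagit

*alolol* — final sound /l/ (a consonant) → -a → *alolola*.
The final sound of the plural form *alolola* is /a/, which is a vowel, so the definite suffix is -git, giving *alololagit*.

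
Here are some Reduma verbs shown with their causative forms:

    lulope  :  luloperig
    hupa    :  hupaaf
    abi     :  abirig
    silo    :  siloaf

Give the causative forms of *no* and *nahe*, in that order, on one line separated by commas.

noaf, naherig

The suffix is conditioned by the last vowel: -rig when the last vowel of the stem is a front vowel (*lulope*, *abi*); -af when the last vowel of the stem is a back vowel (*hupa*, *silo*).
The last vowel of *no* is /o/, which is a back vowel, so the suffix is -af, giving *noaf*.
Since the last vowel of *nahe* is /e/ (a front vowel), it takes -rig, giving *naherig*.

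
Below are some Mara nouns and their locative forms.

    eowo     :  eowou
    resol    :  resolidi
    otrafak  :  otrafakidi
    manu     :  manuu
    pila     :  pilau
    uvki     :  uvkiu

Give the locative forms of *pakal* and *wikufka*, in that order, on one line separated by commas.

The alternation tracks the final sound of the stem — -idi when the stem ends in a consonant (*resol*, *otrafak*); -u when the stem ends in a vowel (*eowo*, *manu*, *pila*, *uvki*).
The final sound of *pakal* is /l/, which is a consonant, so the suffix is -idi, giving *pakalidi*.
Since the final sound of *wikufka* is /a/ (a vowel), it takes -u, giving *wikufkau*.

pakalidi, wikufkau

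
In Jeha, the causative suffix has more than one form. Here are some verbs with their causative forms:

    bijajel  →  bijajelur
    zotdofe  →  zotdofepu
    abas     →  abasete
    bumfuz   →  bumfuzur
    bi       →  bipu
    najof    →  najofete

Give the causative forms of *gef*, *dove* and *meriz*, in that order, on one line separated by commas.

gefete, dovepu, merizur

The pattern is voicing of the final sound: -ete when the stem ends in a voiceless consonant (*abas*, *najof*); -ur when the stem ends in a voiced consonant (*bijajel*, *bumfuz*); -pu when the stem ends in a vowel (*zotdofe*, *bi*).
*gef* — final sound /f/ (a voiceless consonant) → -ete → *gefete*.
*dove*: final sound = /e/, a vowel → -pu → *dovepu*.
The final sound of *meriz* is /z/, which is a voiced consonant, so the suffix is -ur, giving *merizur*.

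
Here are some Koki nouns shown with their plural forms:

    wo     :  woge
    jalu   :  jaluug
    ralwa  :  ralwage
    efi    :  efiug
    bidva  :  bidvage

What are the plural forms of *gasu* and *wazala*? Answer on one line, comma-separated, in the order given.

The pattern is height harmony: -ug when the last vowel of the stem is a high vowel (*jalu*, *efi*); -ge when the last vowel of the stem is a non-high vowel (*wo*, *ralwa*, *bidva*).
The last vowel of *gasu* is /u/, which is a high vowel, so the suffix is -ug, giving *gasuug*.
*wazala*: last vowel = /a/, a non-high vowel → -ge → *wazalage*.

gasuug, wazalage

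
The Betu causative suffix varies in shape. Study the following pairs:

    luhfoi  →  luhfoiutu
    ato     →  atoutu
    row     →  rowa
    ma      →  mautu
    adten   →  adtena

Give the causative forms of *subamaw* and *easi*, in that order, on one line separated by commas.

subamawa, easiutu

Looking at the final sound of each stem: -a when the stem ends in a consonant (*row*, *adten*); -utu when the stem ends in a vowel (*luhfoi*, *ato*, *ma*).
*subamaw*: final sound = /w/, a consonant → -a → *subamawa*.
The final sound of *easi* is /i/, which is a vowel, so the suffix is -utu, giving *easiutu*.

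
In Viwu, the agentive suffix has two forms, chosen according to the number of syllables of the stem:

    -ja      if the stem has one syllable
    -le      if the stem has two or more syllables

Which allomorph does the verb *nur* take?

*nur* has one syllable, so the suffix is -ja.

-ja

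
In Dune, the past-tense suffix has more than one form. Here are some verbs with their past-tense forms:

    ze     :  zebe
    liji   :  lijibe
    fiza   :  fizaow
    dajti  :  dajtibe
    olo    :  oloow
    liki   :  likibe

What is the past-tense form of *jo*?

joow

The suffix is conditioned by the last vowel: -be when the last vowel of the stem is a front vowel (*ze*, *liji*, *dajti*, *liki*); -ow when the last vowel of the stem is a back vowel (*fiza*, *olo*).
*jo* — last vowel /o/ (a back vowel) → -ow → *joow*.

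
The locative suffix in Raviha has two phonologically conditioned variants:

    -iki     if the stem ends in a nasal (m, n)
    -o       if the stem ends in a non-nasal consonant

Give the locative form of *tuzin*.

Since the final consonant of *tuzin* is /n/ (a nasal), it takes -iki, giving *tuziniki*.

tuziniki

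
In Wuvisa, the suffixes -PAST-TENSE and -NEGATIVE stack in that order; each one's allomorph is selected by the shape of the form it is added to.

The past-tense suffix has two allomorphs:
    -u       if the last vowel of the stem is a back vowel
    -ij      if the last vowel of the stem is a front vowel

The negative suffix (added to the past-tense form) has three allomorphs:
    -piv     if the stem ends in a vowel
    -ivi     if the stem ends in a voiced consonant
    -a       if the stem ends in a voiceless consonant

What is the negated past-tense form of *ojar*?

ojarupiv

*ojar* — last vowel /a/ (a back vowel) → -u → *ojaru*.
The past-tense form *ojaru* — final sound /u/ (a vowel) → -piv → *ojarupiv*.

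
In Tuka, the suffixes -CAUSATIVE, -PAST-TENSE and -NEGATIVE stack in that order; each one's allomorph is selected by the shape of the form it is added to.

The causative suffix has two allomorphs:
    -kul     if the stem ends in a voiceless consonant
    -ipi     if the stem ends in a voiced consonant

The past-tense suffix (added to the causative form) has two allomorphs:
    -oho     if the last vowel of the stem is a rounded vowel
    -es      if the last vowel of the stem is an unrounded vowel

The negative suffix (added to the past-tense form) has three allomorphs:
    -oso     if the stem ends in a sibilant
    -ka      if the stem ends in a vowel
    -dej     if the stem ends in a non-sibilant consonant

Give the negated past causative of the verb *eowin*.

eowinipiesoso

*eowin*: final consonant = /n/, voiced → -ipi → *eowinipi*.
The causative form *eowinipi* — last vowel /i/ (an unrounded vowel) → -es → *eowinipies*.
The past-tense form *eowinipies*: final sound = /s/, a sibilant → -oso → *eowinipiesoso*.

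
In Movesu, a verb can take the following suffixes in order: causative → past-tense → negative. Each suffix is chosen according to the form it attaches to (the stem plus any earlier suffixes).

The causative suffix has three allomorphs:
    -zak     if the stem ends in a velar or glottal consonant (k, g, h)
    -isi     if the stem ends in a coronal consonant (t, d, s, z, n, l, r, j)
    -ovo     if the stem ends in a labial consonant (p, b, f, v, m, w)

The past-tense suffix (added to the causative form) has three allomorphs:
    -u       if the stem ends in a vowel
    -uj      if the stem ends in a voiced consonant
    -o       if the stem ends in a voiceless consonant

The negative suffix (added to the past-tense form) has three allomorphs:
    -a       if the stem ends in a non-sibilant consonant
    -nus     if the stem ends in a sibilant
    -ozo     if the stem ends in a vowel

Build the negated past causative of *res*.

resisiuozo

*res* — final consonant /s/ (coronal) → -isi → *resisi*.
Since the final sound of the causative form *resisi* is /i/ (a vowel), it takes -u, giving *resisiu*.
The past-tense form *resisiu*: final sound = /u/, a vowel → -ozo → *resisiuozo*.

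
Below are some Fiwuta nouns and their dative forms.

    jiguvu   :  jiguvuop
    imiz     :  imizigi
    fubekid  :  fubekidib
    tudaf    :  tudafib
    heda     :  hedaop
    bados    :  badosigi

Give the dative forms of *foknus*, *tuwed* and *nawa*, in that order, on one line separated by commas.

The pattern is sibilance of the final sound: -igi when the stem ends in a sibilant (*imiz*, *bados*); -ib when the stem ends in a non-sibilant consonant (*fubekid*, *tudaf*); -op when the stem ends in a vowel (*jiguvu*, *heda*).
Since the final sound of *foknus* is /s/ (a sibilant), it takes -igi, giving *foknusigi*.
*tuwed* — final sound /d/ (a non-sibilant consonant) → -ib → *tuwedib*.
*nawa* — final sound /a/ (a vowel) → -op → *nawaop*.

foknusigi, tuwedib, nawaop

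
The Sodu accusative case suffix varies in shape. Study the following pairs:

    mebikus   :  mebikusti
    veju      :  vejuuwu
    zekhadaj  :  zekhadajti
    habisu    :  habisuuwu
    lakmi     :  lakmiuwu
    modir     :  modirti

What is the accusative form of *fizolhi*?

Looking at the final sound of each stem: -ti when the stem ends in a consonant (*mebikus*, *zekhadaj*, *modir*); -uwu when the stem ends in a vowel (*veju*, *habisu*, *lakmi*).
Since the final sound of *fizolhi* is /i/ (a vowel), it takes -uwu, giving *fizolhiuwu*.

fizolhiuwu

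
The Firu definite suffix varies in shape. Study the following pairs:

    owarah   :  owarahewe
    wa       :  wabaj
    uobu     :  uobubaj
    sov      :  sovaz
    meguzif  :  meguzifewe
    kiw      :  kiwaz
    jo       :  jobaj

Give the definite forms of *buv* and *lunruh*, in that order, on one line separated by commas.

buvaz, lunruhewe

The pattern is voicing of the final sound: -ewe when the stem ends in a voiceless consonant (*owarah*, *meguzif*); -az when the stem ends in a voiced consonant (*sov*, *kiw*); -baj when the stem ends in a vowel (*wa*, *uobu*, *jo*).
*buv*: final sound = /v/, a voiced consonant → -az → *buvaz*.
Since the final sound of *lunruh* is /h/ (a voiceless consonant), it takes -ewe, giving *lunruhewe*.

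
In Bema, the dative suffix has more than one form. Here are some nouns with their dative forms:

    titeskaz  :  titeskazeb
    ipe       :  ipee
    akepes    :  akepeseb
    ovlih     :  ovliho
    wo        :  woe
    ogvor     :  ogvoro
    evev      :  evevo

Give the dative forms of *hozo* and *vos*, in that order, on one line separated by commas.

hozoe, voseb

The alternation tracks the final sound of the stem — -eb when the stem ends in a sibilant (*titeskaz*, *akepes*); -o when the stem ends in a non-sibilant consonant (*ovlih*, *ogvor*, *evev*); -e when the stem ends in a vowel (*ipe*, *wo*).
*hozo*: final sound = /o/, a vowel → -e → *hozoe*.
*vos*: final sound = /s/, a sibilant → -eb → *voseb*.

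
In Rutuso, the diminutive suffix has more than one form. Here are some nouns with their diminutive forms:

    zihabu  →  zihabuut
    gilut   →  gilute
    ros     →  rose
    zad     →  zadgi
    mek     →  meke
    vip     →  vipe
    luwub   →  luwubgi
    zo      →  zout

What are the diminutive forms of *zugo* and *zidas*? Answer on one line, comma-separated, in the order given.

zugout, zidase

The alternation tracks the final sound of the stem — -e when the stem ends in a voiceless consonant (*gilut*, *ros*, *mek*, *vip*); -gi when the stem ends in a voiced consonant (*zad*, *luwub*); -ut when the stem ends in a vowel (*zihabu*, *zo*).
*zugo* — final sound /o/ (a vowel) → -ut → *zugout*.
Since the final sound of *zidas* is /s/ (a voiceless consonant), it takes -e, giving *zidase*.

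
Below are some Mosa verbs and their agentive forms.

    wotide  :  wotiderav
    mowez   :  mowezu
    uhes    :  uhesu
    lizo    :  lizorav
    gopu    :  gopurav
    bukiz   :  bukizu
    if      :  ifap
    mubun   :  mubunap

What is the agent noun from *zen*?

zenap

The alternation tracks the final sound of the stem — -u when the stem ends in a sibilant (*mowez*, *uhes*, *bukiz*); -ap when the stem ends in a non-sibilant consonant (*if*, *mubun*); -rav when the stem ends in a vowel (*wotide*, *lizo*, *gopu*).
*zen*: final sound = /n/, a non-sibilant consonant → -ap → *zenap*.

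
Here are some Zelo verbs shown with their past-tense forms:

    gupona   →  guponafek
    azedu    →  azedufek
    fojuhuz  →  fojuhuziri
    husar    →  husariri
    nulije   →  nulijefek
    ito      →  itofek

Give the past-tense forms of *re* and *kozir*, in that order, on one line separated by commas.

refek, koziriri

The suffix is conditioned by the final sound: -iri when the stem ends in a consonant (*fojuhuz*, *husar*); -fek when the stem ends in a vowel (*gupona*, *azedu*, *nulije*, *ito*).
*re*: final sound = /e/, a vowel → -fek → *refek*.
The final sound of *kozir* is /r/, which is a consonant, so the suffix is -iri, giving *koziriri*.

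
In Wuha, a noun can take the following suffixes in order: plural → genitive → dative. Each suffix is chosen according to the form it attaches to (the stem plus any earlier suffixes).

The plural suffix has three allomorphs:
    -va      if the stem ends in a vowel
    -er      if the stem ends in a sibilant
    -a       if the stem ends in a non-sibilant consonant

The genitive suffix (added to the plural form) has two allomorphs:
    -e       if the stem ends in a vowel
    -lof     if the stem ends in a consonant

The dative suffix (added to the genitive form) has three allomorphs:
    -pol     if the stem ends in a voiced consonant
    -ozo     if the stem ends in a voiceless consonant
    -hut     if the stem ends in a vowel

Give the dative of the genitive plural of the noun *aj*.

Since the final sound of *aj* is /j/ (a non-sibilant consonant), it takes -a, giving *aja*.
The plural form *aja* — final sound /a/ (a vowel) → -e → *ajae*.
Since the final sound of the genitive form *ajae* is /e/ (a vowel), it takes -hut, giving *ajaehut*.

ajaehut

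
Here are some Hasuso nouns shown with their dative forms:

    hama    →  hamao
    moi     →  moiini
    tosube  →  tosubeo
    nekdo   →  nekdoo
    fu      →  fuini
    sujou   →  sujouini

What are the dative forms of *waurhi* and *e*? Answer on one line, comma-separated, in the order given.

Looking at the last vowel of each stem: -ini when the last vowel of the stem is a high vowel (*moi*, *fu*, *sujou*); -o when the last vowel of the stem is a non-high vowel (*hama*, *tosube*, *nekdo*).
*waurhi*: last vowel = /i/, a high vowel → -ini → *waurhiini*.
The last vowel of *e* is /e/, which is a non-high vowel, so the suffix is -o, giving *eo*.

waurhiini, eo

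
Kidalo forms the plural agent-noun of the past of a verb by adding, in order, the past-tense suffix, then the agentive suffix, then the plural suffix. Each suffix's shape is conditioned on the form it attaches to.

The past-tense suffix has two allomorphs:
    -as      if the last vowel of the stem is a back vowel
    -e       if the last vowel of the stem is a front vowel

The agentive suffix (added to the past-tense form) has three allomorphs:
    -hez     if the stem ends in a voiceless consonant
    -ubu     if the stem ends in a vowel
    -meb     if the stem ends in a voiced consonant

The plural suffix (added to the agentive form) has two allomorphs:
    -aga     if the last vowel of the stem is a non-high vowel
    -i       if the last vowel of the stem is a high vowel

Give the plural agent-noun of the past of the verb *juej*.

juejeubui

*juej*: last vowel = /e/, a front vowel → -e → *jueje*.
The past-tense form *jueje*: final sound = /e/, a vowel → -ubu → *juejeubu*.
The agentive form *juejeubu* — last vowel /u/ (a high vowel) → -i → *juejeubui*.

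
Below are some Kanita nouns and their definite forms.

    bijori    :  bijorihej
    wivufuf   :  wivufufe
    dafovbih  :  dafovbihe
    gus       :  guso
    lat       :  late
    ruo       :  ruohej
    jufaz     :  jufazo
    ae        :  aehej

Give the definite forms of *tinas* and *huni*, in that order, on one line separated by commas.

The pattern is sibilance of the final sound: -o when the stem ends in a sibilant (*gus*, *jufaz*); -e when the stem ends in a non-sibilant consonant (*wivufuf*, *dafovbih*, *lat*); -hej when the stem ends in a vowel (*bijori*, *ruo*, *ae*).
*tinas*: final sound = /s/, a sibilant → -o → *tinaso*.
*huni*: final sound = /i/, a vowel → -hej → *hunihej*.

tinaso, hunihej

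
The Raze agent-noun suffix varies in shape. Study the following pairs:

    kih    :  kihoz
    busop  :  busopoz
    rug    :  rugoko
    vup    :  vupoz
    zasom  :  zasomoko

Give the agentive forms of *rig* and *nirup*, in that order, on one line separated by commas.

rigoko, nirupoz

The alternation tracks the final consonant of the stem — -oz when the stem ends in a voiceless consonant (*kih*, *busop*, *vup*); -oko when the stem ends in a voiced consonant (*rug*, *zasom*).
Since the final consonant of *rig* is /g/ (voiced), it takes -oko, giving *rigoko*.
*nirup* — final consonant /p/ (voiceless) → -oz → *nirupoz*.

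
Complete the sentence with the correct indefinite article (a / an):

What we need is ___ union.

The indefinite article is chosen by the initial *sound* of the following word, not its spelling.
*union* begins with the sound /juː/ (u pronounced /juː/) — a consonant sound.
So the article is *a*: What we need is a union.

a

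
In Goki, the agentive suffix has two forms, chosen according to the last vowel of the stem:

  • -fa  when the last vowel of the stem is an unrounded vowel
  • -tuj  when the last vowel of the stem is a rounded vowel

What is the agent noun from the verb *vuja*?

vujafa

*vuja* — last vowel /a/ (an unrounded vowel) → -fa → *vujafa*.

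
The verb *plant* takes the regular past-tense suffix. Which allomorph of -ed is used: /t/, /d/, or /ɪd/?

/ɪd/

The stem *plant* ends in /t/ or /d/.
The -ed suffix is realized as /ɪd/ after /t, d/; as /t/ after other voiceless consonants; and as /d/ after other voiced sounds.
So -ed on *plant* is pronounced /ɪd/.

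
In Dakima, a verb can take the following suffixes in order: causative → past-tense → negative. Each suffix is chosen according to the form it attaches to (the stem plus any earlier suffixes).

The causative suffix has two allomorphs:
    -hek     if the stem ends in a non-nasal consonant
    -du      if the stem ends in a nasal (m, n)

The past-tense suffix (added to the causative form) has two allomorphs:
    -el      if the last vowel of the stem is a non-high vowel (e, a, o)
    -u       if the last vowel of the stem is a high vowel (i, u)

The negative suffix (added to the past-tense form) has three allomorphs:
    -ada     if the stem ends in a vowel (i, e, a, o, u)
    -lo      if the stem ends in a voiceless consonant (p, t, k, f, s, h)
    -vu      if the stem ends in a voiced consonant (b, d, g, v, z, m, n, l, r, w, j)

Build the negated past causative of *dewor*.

deworhekelvu

Since the final consonant of *dewor* is /r/ (non-nasal), it takes -hek, giving *deworhek*.
Since the last vowel of the causative form *deworhek* is /e/ (a non-high vowel), it takes -el, giving *deworhekel*.
The final sound of the past-tense form *deworhekel* is /l/, which is a voiced consonant, so the negative suffix is -vu, giving *deworhekelvu*.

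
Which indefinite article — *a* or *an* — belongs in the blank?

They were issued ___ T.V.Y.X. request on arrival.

The indefinite article is chosen by the initial *sound* of the following word, not its spelling.
The initialism *T.V.Y.X.* is read letter by letter; the first letter, T, is pronounced /tiː/, which begins with a consonant sound.
So the article is *a*: They were issued a T.V.Y.X. request on arrival.

a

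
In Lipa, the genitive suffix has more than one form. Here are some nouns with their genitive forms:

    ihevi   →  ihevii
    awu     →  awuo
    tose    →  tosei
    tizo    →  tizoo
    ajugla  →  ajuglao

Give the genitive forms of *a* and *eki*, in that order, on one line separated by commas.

ao, ekii

The pattern is front/back vowel harmony: -i when the last vowel of the stem is a front vowel (*ihevi*, *tose*); -o when the last vowel of the stem is a back vowel (*awu*, *tizo*, *ajugla*).
*a*: last vowel = /a/, a back vowel → -o → *ao*.
*eki*: last vowel = /i/, a front vowel → -i → *ekii*.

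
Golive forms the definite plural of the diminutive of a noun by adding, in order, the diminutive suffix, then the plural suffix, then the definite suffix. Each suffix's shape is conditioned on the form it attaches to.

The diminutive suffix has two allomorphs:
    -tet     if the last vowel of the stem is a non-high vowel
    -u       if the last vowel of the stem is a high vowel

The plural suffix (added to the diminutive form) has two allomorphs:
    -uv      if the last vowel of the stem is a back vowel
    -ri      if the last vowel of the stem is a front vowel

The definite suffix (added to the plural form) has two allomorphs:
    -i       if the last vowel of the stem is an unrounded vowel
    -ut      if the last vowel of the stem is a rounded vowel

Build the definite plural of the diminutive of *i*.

iuuvut

*i* — last vowel /i/ (a high vowel) → -u → *iu*.
Since the last vowel of the diminutive form *iu* is /u/ (a back vowel), it takes -uv, giving *iuuv*.
The last vowel of the plural form *iuuv* is /u/, which is a rounded vowel, so the definite suffix is -ut, giving *iuuvut*.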